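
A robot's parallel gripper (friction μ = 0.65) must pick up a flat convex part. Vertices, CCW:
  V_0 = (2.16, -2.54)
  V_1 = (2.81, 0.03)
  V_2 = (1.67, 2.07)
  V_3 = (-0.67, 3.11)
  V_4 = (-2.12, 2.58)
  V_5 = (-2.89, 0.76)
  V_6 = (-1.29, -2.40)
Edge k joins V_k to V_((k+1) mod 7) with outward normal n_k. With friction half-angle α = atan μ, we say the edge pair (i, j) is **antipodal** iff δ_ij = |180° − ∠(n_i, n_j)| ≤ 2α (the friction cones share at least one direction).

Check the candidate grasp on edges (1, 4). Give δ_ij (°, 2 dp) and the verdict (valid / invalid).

α = atan 0.65 = 33.02°;  2α = 66.05°
edge 1: e_1 = (-1.14, +2.04);  n_1 = (+0.8729, +0.4878)
edge 4: e_4 = (-0.77, -1.82);  n_4 = (-0.9210, +0.3896)
∠(n_1, n_4) = 127.87°
δ = |180° − 127.87°| = 52.13°
52.13° ≤ 2α = 66.05°  →  valid

δ = 52.13°, valid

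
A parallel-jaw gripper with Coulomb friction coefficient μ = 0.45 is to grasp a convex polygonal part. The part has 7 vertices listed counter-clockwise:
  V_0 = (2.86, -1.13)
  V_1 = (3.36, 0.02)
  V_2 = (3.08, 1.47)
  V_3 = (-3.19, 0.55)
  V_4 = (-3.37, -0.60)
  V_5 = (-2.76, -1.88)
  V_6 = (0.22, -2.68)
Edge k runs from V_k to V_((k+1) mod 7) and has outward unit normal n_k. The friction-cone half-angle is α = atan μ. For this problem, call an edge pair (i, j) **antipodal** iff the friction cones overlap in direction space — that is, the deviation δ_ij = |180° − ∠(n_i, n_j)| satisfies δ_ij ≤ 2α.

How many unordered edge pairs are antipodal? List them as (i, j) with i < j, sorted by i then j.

α = atan 0.45 = 24.23°;  2α = 48.46°
n_0 = (+0.9171, -0.3987)
n_1 = (+0.9819, +0.1896)
n_2 = (-0.1452, +0.9894)
n_3 = (-0.9880, +0.1546)
n_4 = (-0.9027, -0.4302)
n_5 = (-0.2593, -0.9658)
n_6 = (+0.5063, -0.8624)
  (0,1): δ = 145.57°  ·
  (0,2): δ = 58.15°  ·
  (0,3): δ = 14.60°  ✓
  (0,4): δ = 48.98°  ·
  (0,5): δ = 98.47°  ·
  (0,6): δ = 143.92°  ·
  (1,2): δ = 92.58°  ·
  (1,3): δ = 19.83°  ✓
  (1,4): δ = 14.55°  ✓
  (1,5): δ = 64.04°  ·
  (1,6): δ = 109.49°  ·
  (2,3): δ = 107.24°  ·
  (2,4): δ = 72.87°  ·
  (2,5): δ = 23.37°  ✓
  (2,6): δ = 22.07°  ✓
  (3,4): δ = 145.62°  ·
  (3,5): δ = 96.13°  ·
  (3,6): δ = 50.69°  ·
  (4,5): δ = 130.51°  ·
  (4,6): δ = 85.06°  ·
  (5,6): δ = 134.55°  ·
antipodal pairs: 5

count = 5; pairs: (0,3), (1,3), (1,4), (2,5), (2,6)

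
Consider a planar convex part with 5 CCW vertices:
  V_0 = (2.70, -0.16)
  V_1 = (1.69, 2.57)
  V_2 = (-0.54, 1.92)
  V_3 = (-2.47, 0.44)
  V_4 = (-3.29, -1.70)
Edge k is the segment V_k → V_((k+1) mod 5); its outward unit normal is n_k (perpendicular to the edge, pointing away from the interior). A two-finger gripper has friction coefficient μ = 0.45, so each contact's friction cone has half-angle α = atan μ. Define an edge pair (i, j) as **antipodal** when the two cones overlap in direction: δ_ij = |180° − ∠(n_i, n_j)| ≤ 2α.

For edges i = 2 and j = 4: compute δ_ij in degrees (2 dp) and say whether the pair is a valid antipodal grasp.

δ = 23.06°, valid

α = atan 0.45 = 24.23°;  2α = 48.46°
edge 2: e_2 = (-1.93, -1.48);  n_2 = (-0.6085, +0.7935)
edge 4: e_4 = (+5.99, +1.54);  n_4 = (+0.2490, -0.9685)
∠(n_2, n_4) = 156.94°
δ = |180° − 156.94°| = 23.06°
23.06° ≤ 2α = 48.46°  →  valid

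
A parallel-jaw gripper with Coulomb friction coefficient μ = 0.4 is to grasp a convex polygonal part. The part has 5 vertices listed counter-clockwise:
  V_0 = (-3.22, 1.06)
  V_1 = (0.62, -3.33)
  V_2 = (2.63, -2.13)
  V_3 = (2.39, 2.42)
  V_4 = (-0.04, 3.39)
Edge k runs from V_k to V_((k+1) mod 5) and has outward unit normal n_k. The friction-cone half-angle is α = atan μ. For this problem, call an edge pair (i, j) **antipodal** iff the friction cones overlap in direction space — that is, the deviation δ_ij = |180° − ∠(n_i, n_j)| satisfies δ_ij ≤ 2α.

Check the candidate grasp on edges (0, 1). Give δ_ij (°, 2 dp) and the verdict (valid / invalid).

α = atan 0.4 = 21.80°;  2α = 43.60°
edge 0: e_0 = (+3.84, -4.39);  n_0 = (-0.7527, -0.6584)
edge 1: e_1 = (+2.01, +1.20);  n_1 = (+0.5126, -0.8586)
∠(n_0, n_1) = 79.66°
δ = |180° − 79.66°| = 100.34°
100.34° > 2α = 43.60°  →  invalid

δ = 100.34°, invalid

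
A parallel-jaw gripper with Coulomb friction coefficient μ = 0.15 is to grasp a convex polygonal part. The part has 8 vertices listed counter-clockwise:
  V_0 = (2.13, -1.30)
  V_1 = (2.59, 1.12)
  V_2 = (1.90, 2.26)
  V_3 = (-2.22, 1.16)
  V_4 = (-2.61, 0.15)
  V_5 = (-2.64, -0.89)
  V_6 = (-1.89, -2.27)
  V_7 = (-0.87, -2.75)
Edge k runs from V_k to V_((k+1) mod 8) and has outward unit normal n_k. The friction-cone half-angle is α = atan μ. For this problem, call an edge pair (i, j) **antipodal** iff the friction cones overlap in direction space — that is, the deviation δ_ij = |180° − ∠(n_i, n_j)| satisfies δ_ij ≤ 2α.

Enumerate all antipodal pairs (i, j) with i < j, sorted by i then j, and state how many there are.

α = atan 0.15 = 8.53°;  2α = 17.06°
n_0 = (+0.9824, -0.1867)
n_1 = (+0.8555, +0.5178)
n_2 = (-0.2580, +0.9662)
n_3 = (-0.9329, +0.3602)
n_4 = (-0.9996, +0.0288)
n_5 = (-0.8786, -0.4775)
n_6 = (-0.4258, -0.9048)
n_7 = (+0.4352, -0.9003)
  (0,1): δ = 138.05°  ·
  (0,2): δ = 64.29°  ·
  (0,3): δ = 10.35°  ✓
  (0,4): δ = 9.11°  ✓
  (0,5): δ = 39.29°  ·
  (0,6): δ = 75.56°  ·
  (0,7): δ = 126.56°  ·
  (1,2): δ = 106.24°  ·
  (1,3): δ = 52.30°  ·
  (1,4): δ = 32.84°  ·
  (1,5): δ = 2.66°  ✓
  (1,6): δ = 33.61°  ·
  (1,7): δ = 84.61°  ·
  (2,3): δ = 126.06°  ·
  (2,4): δ = 106.60°  ·
  (2,5): δ = 76.43°  ·
  (2,6): δ = 40.15°  ·
  (2,7): δ = 10.85°  ✓
  (3,4): δ = 160.54°  ·
  (3,5): δ = 130.36°  ·
  (3,6): δ = 94.09°  ·
  (3,7): δ = 43.09°  ·
  (4,5): δ = 149.82°  ·
  (4,6): δ = 113.55°  ·
  (4,7): δ = 62.55°  ·
  (5,6): δ = 143.72°  ·
  (5,7): δ = 92.73°  ·
  (6,7): δ = 129.00°  ·
antipodal pairs: 4

count = 4; pairs: (0,3), (0,4), (1,5), (2,7)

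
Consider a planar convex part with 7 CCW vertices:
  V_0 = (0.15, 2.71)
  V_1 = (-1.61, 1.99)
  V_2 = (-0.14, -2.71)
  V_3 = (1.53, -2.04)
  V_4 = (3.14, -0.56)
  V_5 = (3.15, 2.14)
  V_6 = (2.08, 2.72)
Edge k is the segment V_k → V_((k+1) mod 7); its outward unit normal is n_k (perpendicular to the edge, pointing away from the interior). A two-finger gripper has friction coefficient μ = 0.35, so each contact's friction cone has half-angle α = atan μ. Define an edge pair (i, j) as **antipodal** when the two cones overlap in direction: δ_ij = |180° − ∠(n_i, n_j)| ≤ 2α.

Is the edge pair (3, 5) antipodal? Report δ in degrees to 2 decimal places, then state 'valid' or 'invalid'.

δ = 71.05°, invalid

α = atan 0.35 = 19.29°;  2α = 38.58°
edge 3: e_3 = (+1.61, +1.48);  n_3 = (+0.6768, -0.7362)
edge 5: e_5 = (-1.07, +0.58);  n_5 = (+0.4765, +0.8791)
∠(n_3, n_5) = 108.95°
δ = |180° − 108.95°| = 71.05°
71.05° > 2α = 38.58°  →  invalid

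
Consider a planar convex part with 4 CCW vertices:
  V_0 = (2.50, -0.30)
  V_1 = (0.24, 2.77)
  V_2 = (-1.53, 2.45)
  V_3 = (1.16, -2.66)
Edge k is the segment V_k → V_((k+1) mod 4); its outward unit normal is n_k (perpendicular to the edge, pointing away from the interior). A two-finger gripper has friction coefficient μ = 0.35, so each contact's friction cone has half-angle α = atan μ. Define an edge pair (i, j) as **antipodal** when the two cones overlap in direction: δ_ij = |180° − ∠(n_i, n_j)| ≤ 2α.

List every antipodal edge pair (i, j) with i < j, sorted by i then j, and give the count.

α = atan 0.35 = 19.29°;  2α = 38.58°
n_0 = (+0.8053, +0.5928)
n_1 = (-0.1779, +0.9840)
n_2 = (-0.8849, -0.4658)
n_3 = (+0.8696, -0.4938)
  (0,1): δ = 116.11°  ·
  (0,2): δ = 8.60°  ✓
  (0,3): δ = 114.05°  ·
  (1,2): δ = 72.48°  ·
  (1,3): δ = 50.16°  ·
  (2,3): δ = 57.35°  ·
antipodal pairs: 1

count = 1; pairs: (0,2)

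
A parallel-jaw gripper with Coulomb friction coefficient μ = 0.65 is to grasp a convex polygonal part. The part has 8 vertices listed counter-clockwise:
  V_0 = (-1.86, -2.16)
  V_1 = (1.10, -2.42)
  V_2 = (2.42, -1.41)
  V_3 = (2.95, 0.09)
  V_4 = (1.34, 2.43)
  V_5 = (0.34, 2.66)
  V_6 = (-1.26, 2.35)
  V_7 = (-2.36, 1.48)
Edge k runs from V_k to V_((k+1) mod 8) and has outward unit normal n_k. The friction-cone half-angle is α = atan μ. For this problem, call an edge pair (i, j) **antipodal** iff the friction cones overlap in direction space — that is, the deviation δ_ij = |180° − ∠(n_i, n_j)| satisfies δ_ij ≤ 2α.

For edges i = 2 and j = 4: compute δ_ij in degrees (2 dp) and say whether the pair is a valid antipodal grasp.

δ = 83.49°, invalid

α = atan 0.65 = 33.02°;  2α = 66.05°
edge 2: e_2 = (+0.53, +1.50);  n_2 = (+0.9429, -0.3331)
edge 4: e_4 = (-1.00, +0.23);  n_4 = (+0.2241, +0.9746)
∠(n_2, n_4) = 96.51°
δ = |180° − 96.51°| = 83.49°
83.49° > 2α = 66.05°  →  invalid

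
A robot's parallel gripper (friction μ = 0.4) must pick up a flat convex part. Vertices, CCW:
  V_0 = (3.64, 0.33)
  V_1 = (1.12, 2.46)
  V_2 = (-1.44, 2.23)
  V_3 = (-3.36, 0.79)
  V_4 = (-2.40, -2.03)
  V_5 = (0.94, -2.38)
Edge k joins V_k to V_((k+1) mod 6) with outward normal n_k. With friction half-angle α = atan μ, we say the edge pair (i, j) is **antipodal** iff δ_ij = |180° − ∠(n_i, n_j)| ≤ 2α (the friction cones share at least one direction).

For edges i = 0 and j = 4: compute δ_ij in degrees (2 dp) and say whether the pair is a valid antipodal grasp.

δ = 34.22°, valid

α = atan 0.4 = 21.80°;  2α = 43.60°
edge 0: e_0 = (-2.52, +2.13);  n_0 = (+0.6455, +0.7637)
edge 4: e_4 = (+3.34, -0.35);  n_4 = (-0.1042, -0.9946)
∠(n_0, n_4) = 145.78°
δ = |180° − 145.78°| = 34.22°
34.22° ≤ 2α = 43.60°  →  valid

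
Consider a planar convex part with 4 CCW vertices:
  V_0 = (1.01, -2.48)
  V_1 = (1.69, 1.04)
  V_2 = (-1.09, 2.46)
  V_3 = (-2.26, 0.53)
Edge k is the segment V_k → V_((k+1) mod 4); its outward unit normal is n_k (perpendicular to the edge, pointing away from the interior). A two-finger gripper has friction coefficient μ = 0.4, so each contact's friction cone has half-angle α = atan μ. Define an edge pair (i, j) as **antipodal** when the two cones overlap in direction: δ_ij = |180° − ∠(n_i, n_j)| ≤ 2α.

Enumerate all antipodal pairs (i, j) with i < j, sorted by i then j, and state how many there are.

α = atan 0.4 = 21.80°;  2α = 43.60°
n_0 = (+0.9818, -0.1897)
n_1 = (+0.4549, +0.8906)
n_2 = (-0.8551, +0.5184)
n_3 = (-0.6773, -0.7358)
  (0,1): δ = 106.12°  ·
  (0,2): δ = 20.29°  ✓
  (0,3): δ = 58.30°  ·
  (1,2): δ = 94.17°  ·
  (1,3): δ = 15.57°  ✓
  (2,3): δ = 101.40°  ·
antipodal pairs: 2

count = 2; pairs: (0,2), (1,3)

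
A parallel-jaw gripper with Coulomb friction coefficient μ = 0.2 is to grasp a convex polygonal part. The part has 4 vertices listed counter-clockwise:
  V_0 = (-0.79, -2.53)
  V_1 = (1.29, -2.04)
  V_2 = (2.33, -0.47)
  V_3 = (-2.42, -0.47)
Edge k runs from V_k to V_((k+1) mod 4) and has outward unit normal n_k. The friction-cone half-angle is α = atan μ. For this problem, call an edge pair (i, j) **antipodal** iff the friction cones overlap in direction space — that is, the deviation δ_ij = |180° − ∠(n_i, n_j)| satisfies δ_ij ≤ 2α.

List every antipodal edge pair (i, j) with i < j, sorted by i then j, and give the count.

count = 1; pairs: (0,2)

α = atan 0.2 = 11.31°;  2α = 22.62°
n_0 = (+0.2293, -0.9734)
n_1 = (+0.8337, -0.5522)
n_2 = (+0.0000, +1.0000)
n_3 = (-0.7842, -0.6205)
  (0,1): δ = 136.78°  ·
  (0,2): δ = 13.26°  ✓
  (0,3): δ = 115.10°  ·
  (1,2): δ = 56.48°  ·
  (1,3): δ = 71.87°  ·
  (2,3): δ = 51.65°  ·
antipodal pairs: 1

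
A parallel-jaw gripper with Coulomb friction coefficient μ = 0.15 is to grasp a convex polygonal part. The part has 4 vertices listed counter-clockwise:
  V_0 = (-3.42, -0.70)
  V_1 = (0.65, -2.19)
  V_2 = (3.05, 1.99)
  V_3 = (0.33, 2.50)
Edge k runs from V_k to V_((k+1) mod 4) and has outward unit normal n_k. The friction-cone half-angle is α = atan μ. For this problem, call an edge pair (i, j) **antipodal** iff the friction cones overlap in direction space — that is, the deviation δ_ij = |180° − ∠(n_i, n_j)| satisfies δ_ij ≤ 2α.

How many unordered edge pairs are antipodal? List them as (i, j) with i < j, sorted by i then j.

count = 1; pairs: (0,2)

α = atan 0.15 = 8.53°;  2α = 17.06°
n_0 = (-0.3438, -0.9391)
n_1 = (+0.8672, -0.4979)
n_2 = (+0.1843, +0.9829)
n_3 = (-0.6491, +0.7607)
  (0,1): δ = 99.76°  ·
  (0,2): δ = 9.49°  ✓
  (0,3): δ = 60.58°  ·
  (1,2): δ = 70.76°  ·
  (1,3): δ = 19.66°  ·
  (2,3): δ = 128.91°  ·
antipodal pairs: 1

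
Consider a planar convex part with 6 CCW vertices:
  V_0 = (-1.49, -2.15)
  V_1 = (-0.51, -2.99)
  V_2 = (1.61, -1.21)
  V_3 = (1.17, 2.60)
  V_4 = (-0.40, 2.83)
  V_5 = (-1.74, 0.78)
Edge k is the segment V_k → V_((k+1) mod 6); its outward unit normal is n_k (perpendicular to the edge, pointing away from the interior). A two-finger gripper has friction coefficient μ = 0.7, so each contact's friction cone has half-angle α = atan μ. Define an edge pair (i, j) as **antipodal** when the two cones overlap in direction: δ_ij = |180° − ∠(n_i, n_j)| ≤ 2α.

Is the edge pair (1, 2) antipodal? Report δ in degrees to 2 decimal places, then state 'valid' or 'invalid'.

α = atan 0.7 = 34.99°;  2α = 69.98°
edge 1: e_1 = (+2.12, +1.78);  n_1 = (+0.6430, -0.7658)
edge 2: e_2 = (-0.44, +3.81);  n_2 = (+0.9934, +0.1147)
∠(n_1, n_2) = 56.57°
δ = |180° − 56.57°| = 123.43°
123.43° > 2α = 69.98°  →  invalid

δ = 123.43°, invalid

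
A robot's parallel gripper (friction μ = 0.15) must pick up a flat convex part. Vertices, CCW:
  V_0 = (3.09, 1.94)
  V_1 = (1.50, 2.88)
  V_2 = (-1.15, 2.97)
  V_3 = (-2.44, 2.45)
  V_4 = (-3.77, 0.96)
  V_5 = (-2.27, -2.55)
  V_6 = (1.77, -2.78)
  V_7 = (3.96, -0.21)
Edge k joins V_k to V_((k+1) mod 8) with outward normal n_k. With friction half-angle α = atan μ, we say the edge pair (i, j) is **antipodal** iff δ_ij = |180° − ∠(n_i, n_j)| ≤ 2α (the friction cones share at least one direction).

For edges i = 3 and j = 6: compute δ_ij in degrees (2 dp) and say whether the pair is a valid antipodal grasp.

α = atan 0.15 = 8.53°;  2α = 17.06°
edge 3: e_3 = (-1.33, -1.49);  n_3 = (-0.7460, +0.6659)
edge 6: e_6 = (+2.19, +2.57);  n_6 = (+0.7611, -0.6486)
∠(n_3, n_6) = 178.68°
δ = |180° − 178.68°| = 1.32°
1.32° ≤ 2α = 17.06°  →  valid

δ = 1.32°, valid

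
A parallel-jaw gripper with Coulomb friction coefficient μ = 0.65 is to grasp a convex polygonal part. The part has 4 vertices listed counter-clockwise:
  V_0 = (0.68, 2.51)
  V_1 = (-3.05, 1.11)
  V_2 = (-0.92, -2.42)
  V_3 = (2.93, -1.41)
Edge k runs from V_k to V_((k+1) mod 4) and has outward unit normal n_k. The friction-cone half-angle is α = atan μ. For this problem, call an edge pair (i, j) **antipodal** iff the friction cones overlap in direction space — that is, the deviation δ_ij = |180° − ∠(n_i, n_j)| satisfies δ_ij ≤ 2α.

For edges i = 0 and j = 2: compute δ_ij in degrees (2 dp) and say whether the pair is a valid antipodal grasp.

α = atan 0.65 = 33.02°;  2α = 66.05°
edge 0: e_0 = (-3.73, -1.40);  n_0 = (-0.3514, +0.9362)
edge 2: e_2 = (+3.85, +1.01);  n_2 = (+0.2538, -0.9673)
∠(n_0, n_2) = 174.13°
δ = |180° − 174.13°| = 5.87°
5.87° ≤ 2α = 66.05°  →  valid

δ = 5.87°, valid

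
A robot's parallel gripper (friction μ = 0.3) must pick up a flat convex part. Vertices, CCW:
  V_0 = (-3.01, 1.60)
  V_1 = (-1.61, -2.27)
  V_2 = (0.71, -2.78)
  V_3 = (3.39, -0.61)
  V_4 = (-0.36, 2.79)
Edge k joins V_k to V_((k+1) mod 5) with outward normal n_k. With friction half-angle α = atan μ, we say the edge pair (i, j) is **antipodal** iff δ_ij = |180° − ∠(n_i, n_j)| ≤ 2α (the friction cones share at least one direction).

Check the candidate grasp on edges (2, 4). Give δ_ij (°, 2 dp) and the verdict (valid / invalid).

δ = 14.81°, valid

α = atan 0.3 = 16.70°;  2α = 33.40°
edge 2: e_2 = (+2.68, +2.17);  n_2 = (+0.6293, -0.7772)
edge 4: e_4 = (-2.65, -1.19);  n_4 = (-0.4096, +0.9122)
∠(n_2, n_4) = 165.19°
δ = |180° − 165.19°| = 14.81°
14.81° ≤ 2α = 33.40°  →  valid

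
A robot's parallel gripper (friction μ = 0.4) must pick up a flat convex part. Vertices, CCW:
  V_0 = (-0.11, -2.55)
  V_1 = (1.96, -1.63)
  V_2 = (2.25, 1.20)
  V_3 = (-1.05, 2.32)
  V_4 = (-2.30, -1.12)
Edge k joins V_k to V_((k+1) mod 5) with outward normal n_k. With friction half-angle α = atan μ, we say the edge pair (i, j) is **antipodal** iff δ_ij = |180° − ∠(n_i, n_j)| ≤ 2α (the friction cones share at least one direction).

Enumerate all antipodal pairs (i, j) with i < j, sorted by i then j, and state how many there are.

count = 3; pairs: (0,2), (1,3), (2,4)

α = atan 0.4 = 21.80°;  2α = 43.60°
n_0 = (+0.4061, -0.9138)
n_1 = (+0.9948, -0.1019)
n_2 = (+0.3214, +0.9469)
n_3 = (-0.9399, +0.3415)
n_4 = (-0.5467, -0.8373)
  (0,1): δ = 119.81°  ·
  (0,2): δ = 42.71°  ✓
  (0,3): δ = 46.07°  ·
  (0,4): δ = 122.89°  ·
  (1,2): δ = 102.90°  ·
  (1,3): δ = 14.12°  ✓
  (1,4): δ = 62.71°  ·
  (2,3): δ = 91.22°  ·
  (2,4): δ = 14.40°  ✓
  (3,4): δ = 103.17°  ·
antipodal pairs: 3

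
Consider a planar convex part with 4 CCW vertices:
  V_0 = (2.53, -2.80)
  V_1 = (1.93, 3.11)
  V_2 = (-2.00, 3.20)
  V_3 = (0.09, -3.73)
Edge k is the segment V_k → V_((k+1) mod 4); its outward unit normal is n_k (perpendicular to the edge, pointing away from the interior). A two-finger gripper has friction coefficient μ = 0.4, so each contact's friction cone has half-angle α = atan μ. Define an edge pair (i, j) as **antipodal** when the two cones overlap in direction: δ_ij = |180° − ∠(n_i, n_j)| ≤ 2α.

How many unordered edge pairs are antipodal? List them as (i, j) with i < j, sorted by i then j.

α = atan 0.4 = 21.80°;  2α = 43.60°
n_0 = (+0.9949, +0.1010)
n_1 = (+0.0229, +0.9997)
n_2 = (-0.9574, -0.2887)
n_3 = (+0.3562, -0.9344)
  (0,1): δ = 97.11°  ·
  (0,2): δ = 10.99°  ✓
  (0,3): δ = 105.07°  ·
  (1,2): δ = 71.91°  ·
  (1,3): δ = 22.18°  ✓
  (2,3): δ = 85.92°  ·
antipodal pairs: 2

count = 2; pairs: (0,2), (1,3)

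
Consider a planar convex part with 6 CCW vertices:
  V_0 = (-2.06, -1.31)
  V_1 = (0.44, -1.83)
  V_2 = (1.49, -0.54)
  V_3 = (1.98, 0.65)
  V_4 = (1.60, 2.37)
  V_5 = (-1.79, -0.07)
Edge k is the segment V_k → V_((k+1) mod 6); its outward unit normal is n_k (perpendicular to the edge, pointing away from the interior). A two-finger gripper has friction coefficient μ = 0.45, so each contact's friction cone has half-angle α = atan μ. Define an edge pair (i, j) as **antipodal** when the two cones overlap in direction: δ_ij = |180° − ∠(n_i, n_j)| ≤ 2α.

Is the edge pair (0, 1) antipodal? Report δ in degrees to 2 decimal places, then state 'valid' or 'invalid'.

α = atan 0.45 = 24.23°;  2α = 48.46°
edge 0: e_0 = (+2.50, -0.52);  n_0 = (-0.2036, -0.9790)
edge 1: e_1 = (+1.05, +1.29);  n_1 = (+0.7756, -0.6313)
∠(n_0, n_1) = 62.61°
δ = |180° − 62.61°| = 117.39°
117.39° > 2α = 48.46°  →  invalid

δ = 117.39°, invalid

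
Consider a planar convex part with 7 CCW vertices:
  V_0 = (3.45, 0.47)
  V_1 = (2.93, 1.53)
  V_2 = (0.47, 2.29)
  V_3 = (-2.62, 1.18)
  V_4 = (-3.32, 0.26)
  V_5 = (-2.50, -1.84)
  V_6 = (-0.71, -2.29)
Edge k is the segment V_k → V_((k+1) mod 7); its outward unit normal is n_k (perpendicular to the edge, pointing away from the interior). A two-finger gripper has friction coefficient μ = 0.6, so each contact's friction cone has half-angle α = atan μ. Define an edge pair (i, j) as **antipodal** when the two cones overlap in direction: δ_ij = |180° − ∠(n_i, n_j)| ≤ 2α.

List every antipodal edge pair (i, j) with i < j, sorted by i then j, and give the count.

α = atan 0.6 = 30.96°;  2α = 61.93°
n_0 = (+0.8978, +0.4404)
n_1 = (+0.2952, +0.9554)
n_2 = (-0.3381, +0.9411)
n_3 = (-0.7958, +0.6055)
n_4 = (-0.9315, -0.3637)
n_5 = (-0.2438, -0.9698)
n_6 = (+0.5528, -0.8333)
  (0,1): δ = 133.30°  ·
  (0,2): δ = 96.37°  ·
  (0,3): δ = 63.40°  ·
  (0,4): δ = 4.80°  ✓
  (0,5): δ = 49.76°  ✓
  (0,6): δ = 97.43°  ·
  (1,2): δ = 143.07°  ·
  (1,3): δ = 110.10°  ·
  (1,4): δ = 51.50°  ✓
  (1,5): δ = 3.06°  ✓
  (1,6): δ = 50.73°  ✓
  (2,3): δ = 147.03°  ·
  (2,4): δ = 88.43°  ·
  (2,5): δ = 33.87°  ✓
  (2,6): δ = 13.80°  ✓
  (3,4): δ = 121.40°  ·
  (3,5): δ = 66.85°  ·
  (3,6): δ = 19.17°  ✓
  (4,5): δ = 125.44°  ·
  (4,6): δ = 77.77°  ·
  (5,6): δ = 132.33°  ·
antipodal pairs: 8

count = 8; pairs: (0,4), (0,5), (1,4), (1,5), (1,6), (2,5), (2,6), (3,6)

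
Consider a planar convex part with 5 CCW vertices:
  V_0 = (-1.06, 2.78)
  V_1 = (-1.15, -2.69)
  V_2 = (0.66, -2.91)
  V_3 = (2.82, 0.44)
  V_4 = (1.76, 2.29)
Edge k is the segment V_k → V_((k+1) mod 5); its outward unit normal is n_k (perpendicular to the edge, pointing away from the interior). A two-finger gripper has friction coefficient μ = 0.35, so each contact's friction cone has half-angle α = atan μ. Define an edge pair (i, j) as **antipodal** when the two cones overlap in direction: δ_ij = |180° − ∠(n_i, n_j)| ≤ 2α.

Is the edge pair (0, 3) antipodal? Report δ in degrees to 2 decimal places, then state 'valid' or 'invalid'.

α = atan 0.35 = 19.29°;  2α = 38.58°
edge 0: e_0 = (-0.09, -5.47);  n_0 = (-0.9999, +0.0165)
edge 3: e_3 = (-1.06, +1.85);  n_3 = (+0.8677, +0.4971)
∠(n_0, n_3) = 149.25°
δ = |180° − 149.25°| = 30.75°
30.75° ≤ 2α = 38.58°  →  valid

δ = 30.75°, valid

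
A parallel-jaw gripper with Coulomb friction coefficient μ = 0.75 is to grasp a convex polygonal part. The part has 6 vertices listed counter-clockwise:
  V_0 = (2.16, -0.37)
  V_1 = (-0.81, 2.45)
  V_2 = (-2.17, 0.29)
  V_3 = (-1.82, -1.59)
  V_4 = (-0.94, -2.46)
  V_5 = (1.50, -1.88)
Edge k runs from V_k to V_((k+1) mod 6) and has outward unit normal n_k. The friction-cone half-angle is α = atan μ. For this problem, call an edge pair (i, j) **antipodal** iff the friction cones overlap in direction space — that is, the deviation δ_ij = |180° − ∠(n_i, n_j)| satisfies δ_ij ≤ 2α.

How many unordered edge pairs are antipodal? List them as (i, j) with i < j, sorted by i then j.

α = atan 0.75 = 36.87°;  2α = 73.74°
n_0 = (+0.6886, +0.7252)
n_1 = (-0.8462, +0.5328)
n_2 = (-0.9831, -0.1830)
n_3 = (-0.7031, -0.7111)
n_4 = (+0.2313, -0.9729)
n_5 = (+0.9163, -0.4005)
  (0,1): δ = 78.68°  ·
  (0,2): δ = 35.94°  ✓
  (0,3): δ = 1.16°  ✓
  (0,4): δ = 56.89°  ✓
  (0,5): δ = 109.91°  ·
  (1,2): δ = 137.26°  ·
  (1,3): δ = 102.48°  ·
  (1,4): δ = 44.43°  ✓
  (1,5): δ = 8.59°  ✓
  (2,3): δ = 145.22°  ·
  (2,4): δ = 87.17°  ·
  (2,5): δ = 34.16°  ✓
  (3,4): δ = 121.96°  ·
  (3,5): δ = 68.94°  ✓
  (4,5): δ = 126.98°  ·
antipodal pairs: 7

count = 7; pairs: (0,2), (0,3), (0,4), (1,4), (1,5), (2,5), (3,5)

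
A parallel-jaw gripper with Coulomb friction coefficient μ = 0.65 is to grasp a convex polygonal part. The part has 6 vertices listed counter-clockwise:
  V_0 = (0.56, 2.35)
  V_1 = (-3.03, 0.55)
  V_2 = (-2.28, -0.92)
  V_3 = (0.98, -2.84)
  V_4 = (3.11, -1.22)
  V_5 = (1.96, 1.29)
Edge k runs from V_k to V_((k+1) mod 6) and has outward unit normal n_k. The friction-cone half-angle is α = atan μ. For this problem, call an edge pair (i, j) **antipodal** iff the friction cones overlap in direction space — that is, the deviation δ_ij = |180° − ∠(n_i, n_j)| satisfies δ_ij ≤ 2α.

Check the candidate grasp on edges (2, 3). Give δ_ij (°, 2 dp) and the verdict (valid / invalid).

δ = 112.25°, invalid

α = atan 0.65 = 33.02°;  2α = 66.05°
edge 2: e_2 = (+3.26, -1.92);  n_2 = (-0.5075, -0.8617)
edge 3: e_3 = (+2.13, +1.62);  n_3 = (+0.6054, -0.7959)
∠(n_2, n_3) = 67.75°
δ = |180° − 67.75°| = 112.25°
112.25° > 2α = 66.05°  →  invalid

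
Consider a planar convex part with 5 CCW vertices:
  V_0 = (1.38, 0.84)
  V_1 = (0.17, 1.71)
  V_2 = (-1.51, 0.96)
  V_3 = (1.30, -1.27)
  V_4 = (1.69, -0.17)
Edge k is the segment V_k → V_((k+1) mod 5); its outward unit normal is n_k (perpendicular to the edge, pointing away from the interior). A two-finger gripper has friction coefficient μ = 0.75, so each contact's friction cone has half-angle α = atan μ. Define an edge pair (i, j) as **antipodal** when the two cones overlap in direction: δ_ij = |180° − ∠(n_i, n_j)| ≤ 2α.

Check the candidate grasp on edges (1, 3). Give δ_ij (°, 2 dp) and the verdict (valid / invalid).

δ = 46.42°, valid

α = atan 0.75 = 36.87°;  2α = 73.74°
edge 1: e_1 = (-1.68, -0.75);  n_1 = (-0.4077, +0.9131)
edge 3: e_3 = (+0.39, +1.10);  n_3 = (+0.9425, -0.3342)
∠(n_1, n_3) = 133.58°
δ = |180° − 133.58°| = 46.42°
46.42° ≤ 2α = 73.74°  →  valid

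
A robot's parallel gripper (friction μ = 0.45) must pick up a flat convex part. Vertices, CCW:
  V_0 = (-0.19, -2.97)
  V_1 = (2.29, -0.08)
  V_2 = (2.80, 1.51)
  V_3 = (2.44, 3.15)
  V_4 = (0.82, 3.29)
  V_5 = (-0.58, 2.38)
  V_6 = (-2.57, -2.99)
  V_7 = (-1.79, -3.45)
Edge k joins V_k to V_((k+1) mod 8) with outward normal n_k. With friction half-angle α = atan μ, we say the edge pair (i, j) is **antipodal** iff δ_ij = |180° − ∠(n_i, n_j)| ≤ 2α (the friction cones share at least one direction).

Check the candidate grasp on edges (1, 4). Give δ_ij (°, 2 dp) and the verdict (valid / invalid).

α = atan 0.45 = 24.23°;  2α = 48.46°
edge 1: e_1 = (+0.51, +1.59);  n_1 = (+0.9522, -0.3054)
edge 4: e_4 = (-1.40, -0.91);  n_4 = (-0.5450, +0.8384)
∠(n_1, n_4) = 140.81°
δ = |180° − 140.81°| = 39.19°
39.19° ≤ 2α = 48.46°  →  valid

δ = 39.19°, valid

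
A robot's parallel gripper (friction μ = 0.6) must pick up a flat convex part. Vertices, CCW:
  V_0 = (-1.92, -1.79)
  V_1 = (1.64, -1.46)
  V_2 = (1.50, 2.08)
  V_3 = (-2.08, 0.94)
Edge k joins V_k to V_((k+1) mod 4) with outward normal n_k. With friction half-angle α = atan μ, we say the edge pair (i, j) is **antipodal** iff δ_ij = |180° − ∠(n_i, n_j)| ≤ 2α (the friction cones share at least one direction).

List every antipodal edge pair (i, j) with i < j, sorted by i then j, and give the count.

count = 2; pairs: (0,2), (1,3)

α = atan 0.6 = 30.96°;  2α = 61.93°
n_0 = (+0.0923, -0.9957)
n_1 = (+0.9992, +0.0395)
n_2 = (-0.3034, +0.9529)
n_3 = (-0.9983, -0.0585)
  (0,1): δ = 93.03°  ·
  (0,2): δ = 12.37°  ✓
  (0,3): δ = 88.06°  ·
  (1,2): δ = 74.60°  ·
  (1,3): δ = 1.09°  ✓
  (2,3): δ = 104.31°  ·
antipodal pairs: 2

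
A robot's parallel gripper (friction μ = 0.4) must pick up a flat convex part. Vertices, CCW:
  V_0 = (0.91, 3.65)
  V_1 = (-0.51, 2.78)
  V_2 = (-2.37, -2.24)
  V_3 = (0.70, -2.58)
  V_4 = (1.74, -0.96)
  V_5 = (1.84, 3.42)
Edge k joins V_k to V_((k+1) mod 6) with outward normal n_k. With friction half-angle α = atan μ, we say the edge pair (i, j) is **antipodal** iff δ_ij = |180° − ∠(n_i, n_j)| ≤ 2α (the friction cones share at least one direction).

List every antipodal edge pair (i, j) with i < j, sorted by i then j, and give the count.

α = atan 0.4 = 21.80°;  2α = 43.60°
n_0 = (-0.5224, +0.8527)
n_1 = (-0.9377, +0.3474)
n_2 = (-0.1101, -0.9939)
n_3 = (+0.8415, -0.5402)
n_4 = (+0.9997, -0.0228)
n_5 = (+0.2401, +0.9708)
  (0,1): δ = 141.83°  ·
  (0,2): δ = 37.81°  ✓
  (0,3): δ = 25.81°  ✓
  (0,4): δ = 57.20°  ·
  (0,5): δ = 134.61°  ·
  (1,2): δ = 75.99°  ·
  (1,3): δ = 12.37°  ✓
  (1,4): δ = 19.02°  ✓
  (1,5): δ = 96.44°  ·
  (2,3): δ = 116.38°  ·
  (2,4): δ = 84.99°  ·
  (2,5): δ = 7.57°  ✓
  (3,4): δ = 148.61°  ·
  (3,5): δ = 71.19°  ·
  (4,5): δ = 102.58°  ·
antipodal pairs: 5

count = 5; pairs: (0,2), (0,3), (1,3), (1,4), (2,5)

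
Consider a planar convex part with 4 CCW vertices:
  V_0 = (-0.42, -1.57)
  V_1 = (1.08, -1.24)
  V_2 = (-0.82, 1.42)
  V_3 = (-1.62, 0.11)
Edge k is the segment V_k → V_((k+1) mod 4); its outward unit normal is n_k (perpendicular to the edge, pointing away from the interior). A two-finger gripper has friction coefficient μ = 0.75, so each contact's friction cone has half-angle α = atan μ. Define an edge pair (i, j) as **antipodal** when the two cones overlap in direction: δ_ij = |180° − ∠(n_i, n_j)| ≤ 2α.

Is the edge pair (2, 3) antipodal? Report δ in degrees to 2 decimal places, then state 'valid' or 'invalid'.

δ = 113.05°, invalid

α = atan 0.75 = 36.87°;  2α = 73.74°
edge 2: e_2 = (-0.80, -1.31);  n_2 = (-0.8534, +0.5212)
edge 3: e_3 = (+1.20, -1.68);  n_3 = (-0.8137, -0.5812)
∠(n_2, n_3) = 66.95°
δ = |180° − 66.95°| = 113.05°
113.05° > 2α = 73.74°  →  invalid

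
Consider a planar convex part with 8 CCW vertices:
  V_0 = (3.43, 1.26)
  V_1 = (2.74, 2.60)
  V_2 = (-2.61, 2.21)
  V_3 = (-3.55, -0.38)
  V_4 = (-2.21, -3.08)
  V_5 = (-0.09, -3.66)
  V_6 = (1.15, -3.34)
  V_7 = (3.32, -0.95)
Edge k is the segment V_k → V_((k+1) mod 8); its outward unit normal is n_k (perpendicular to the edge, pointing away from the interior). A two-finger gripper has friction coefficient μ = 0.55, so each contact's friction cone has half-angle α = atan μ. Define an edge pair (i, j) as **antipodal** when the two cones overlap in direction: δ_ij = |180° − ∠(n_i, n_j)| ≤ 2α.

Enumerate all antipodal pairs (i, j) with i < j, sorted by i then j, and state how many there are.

α = atan 0.55 = 28.81°;  2α = 57.62°
n_0 = (+0.8891, +0.4578)
n_1 = (-0.0727, +0.9974)
n_2 = (-0.9400, +0.3412)
n_3 = (-0.8958, -0.4446)
n_4 = (-0.2639, -0.9646)
n_5 = (+0.2499, -0.9683)
n_6 = (+0.7404, -0.6722)
n_7 = (+0.9988, -0.0497)
  (0,1): δ = 113.08°  ·
  (0,2): δ = 47.19°  ✓
  (0,3): δ = 0.85°  ✓
  (0,4): δ = 47.45°  ✓
  (0,5): δ = 77.23°  ·
  (0,6): δ = 110.52°  ·
  (0,7): δ = 149.91°  ·
  (1,2): δ = 114.12°  ·
  (1,3): δ = 67.77°  ·
  (1,4): δ = 19.47°  ✓
  (1,5): δ = 10.30°  ✓
  (1,6): δ = 43.59°  ✓
  (1,7): δ = 82.98°  ·
  (2,3): δ = 133.66°  ·
  (2,4): δ = 85.35°  ·
  (2,5): δ = 55.58°  ✓
  (2,6): δ = 22.29°  ✓
  (2,7): δ = 17.10°  ✓
  (3,4): δ = 131.70°  ·
  (3,5): δ = 101.92°  ·
  (3,6): δ = 68.63°  ·
  (3,7): δ = 29.24°  ✓
  (4,5): δ = 150.23°  ·
  (4,6): δ = 116.94°  ·
  (4,7): δ = 77.55°  ·
  (5,6): δ = 146.71°  ·
  (5,7): δ = 107.32°  ·
  (6,7): δ = 140.61°  ·
antipodal pairs: 10

count = 10; pairs: (0,2), (0,3), (0,4), (1,4), (1,5), (1,6), (2,5), (2,6), (2,7), (3,7)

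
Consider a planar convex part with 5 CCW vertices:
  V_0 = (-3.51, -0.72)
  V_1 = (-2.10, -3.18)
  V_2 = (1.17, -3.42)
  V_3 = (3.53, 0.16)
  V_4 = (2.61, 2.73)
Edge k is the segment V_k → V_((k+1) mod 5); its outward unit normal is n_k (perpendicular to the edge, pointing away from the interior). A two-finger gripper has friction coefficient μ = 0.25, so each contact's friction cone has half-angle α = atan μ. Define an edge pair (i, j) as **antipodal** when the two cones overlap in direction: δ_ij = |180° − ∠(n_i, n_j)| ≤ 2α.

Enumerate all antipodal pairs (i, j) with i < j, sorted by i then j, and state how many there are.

count = 2; pairs: (0,3), (2,4)

α = atan 0.25 = 14.04°;  2α = 28.07°
n_0 = (-0.8676, -0.4973)
n_1 = (-0.0732, -0.9973)
n_2 = (+0.8349, -0.5504)
n_3 = (+0.9415, +0.3370)
n_4 = (-0.4911, +0.8711)
  (0,1): δ = 124.02°  ·
  (0,2): δ = 63.21°  ·
  (0,3): δ = 10.12°  ✓
  (0,4): δ = 89.59°  ·
  (1,2): δ = 119.20°  ·
  (1,3): δ = 66.11°  ·
  (1,4): δ = 33.61°  ·
  (2,3): δ = 126.91°  ·
  (2,4): δ = 27.20°  ✓
  (3,4): δ = 80.29°  ·
antipodal pairs: 2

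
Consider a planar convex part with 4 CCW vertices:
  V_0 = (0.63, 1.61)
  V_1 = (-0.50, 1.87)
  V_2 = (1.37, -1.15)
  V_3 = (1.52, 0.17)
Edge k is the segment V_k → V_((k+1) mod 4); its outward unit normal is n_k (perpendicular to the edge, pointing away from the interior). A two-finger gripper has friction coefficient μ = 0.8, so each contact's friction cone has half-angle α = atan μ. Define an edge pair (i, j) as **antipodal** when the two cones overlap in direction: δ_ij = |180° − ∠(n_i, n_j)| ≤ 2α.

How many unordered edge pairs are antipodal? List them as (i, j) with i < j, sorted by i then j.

α = atan 0.8 = 38.66°;  2α = 77.32°
n_0 = (+0.2242, +0.9745)
n_1 = (-0.8502, -0.5265)
n_2 = (+0.9936, -0.1129)
n_3 = (+0.8506, +0.5257)
  (0,1): δ = 45.28°  ✓
  (0,2): δ = 96.47°  ·
  (0,3): δ = 134.68°  ·
  (1,2): δ = 38.25°  ✓
  (1,3): δ = 0.05°  ✓
  (2,3): δ = 141.80°  ·
antipodal pairs: 3

count = 3; pairs: (0,1), (1,2), (1,3)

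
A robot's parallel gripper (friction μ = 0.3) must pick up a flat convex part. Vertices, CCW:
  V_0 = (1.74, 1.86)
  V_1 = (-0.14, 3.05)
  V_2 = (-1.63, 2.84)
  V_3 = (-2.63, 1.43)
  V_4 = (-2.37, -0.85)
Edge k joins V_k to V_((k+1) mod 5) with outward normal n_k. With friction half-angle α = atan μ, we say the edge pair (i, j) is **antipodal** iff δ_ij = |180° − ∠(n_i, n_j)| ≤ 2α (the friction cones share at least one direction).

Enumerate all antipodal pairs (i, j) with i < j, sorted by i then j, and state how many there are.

α = atan 0.3 = 16.70°;  2α = 33.40°
n_0 = (+0.5348, +0.8450)
n_1 = (-0.1396, +0.9902)
n_2 = (-0.8157, +0.5785)
n_3 = (-0.9936, -0.1133)
n_4 = (+0.5505, -0.8349)
  (0,1): δ = 139.64°  ·
  (0,2): δ = 93.01°  ·
  (0,3): δ = 51.16°  ·
  (0,4): δ = 65.73°  ·
  (1,2): δ = 133.37°  ·
  (1,3): δ = 91.52°  ·
  (1,4): δ = 25.38°  ✓
  (2,3): δ = 138.15°  ·
  (2,4): δ = 21.26°  ✓
  (3,4): δ = 63.11°  ·
antipodal pairs: 2

count = 2; pairs: (1,4), (2,4)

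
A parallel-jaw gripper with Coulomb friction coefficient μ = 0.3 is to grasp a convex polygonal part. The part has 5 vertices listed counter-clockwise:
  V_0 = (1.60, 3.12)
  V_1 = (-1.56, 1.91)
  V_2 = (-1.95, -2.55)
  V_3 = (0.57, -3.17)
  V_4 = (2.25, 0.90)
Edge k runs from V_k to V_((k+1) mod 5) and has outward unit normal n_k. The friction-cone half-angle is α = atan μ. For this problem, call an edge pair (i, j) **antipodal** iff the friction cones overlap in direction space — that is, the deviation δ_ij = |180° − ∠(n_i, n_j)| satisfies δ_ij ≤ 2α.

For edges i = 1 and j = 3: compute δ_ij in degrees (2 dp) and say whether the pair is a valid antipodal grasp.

δ = 17.43°, valid

α = atan 0.3 = 16.70°;  2α = 33.40°
edge 1: e_1 = (-0.39, -4.46);  n_1 = (-0.9962, +0.0871)
edge 3: e_3 = (+1.68, +4.07);  n_3 = (+0.9243, -0.3815)
∠(n_1, n_3) = 162.57°
δ = |180° − 162.57°| = 17.43°
17.43° ≤ 2α = 33.40°  →  valid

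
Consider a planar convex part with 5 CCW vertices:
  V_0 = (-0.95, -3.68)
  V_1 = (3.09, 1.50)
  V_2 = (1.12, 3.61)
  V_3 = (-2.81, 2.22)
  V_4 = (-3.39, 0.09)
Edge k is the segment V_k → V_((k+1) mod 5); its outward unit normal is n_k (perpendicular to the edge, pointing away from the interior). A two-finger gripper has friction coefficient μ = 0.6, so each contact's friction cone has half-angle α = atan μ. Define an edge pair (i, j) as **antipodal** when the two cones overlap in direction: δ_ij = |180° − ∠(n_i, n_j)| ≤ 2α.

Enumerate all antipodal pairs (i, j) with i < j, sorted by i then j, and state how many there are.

count = 4; pairs: (0,2), (0,3), (1,3), (1,4)

α = atan 0.6 = 30.96°;  2α = 61.93°
n_0 = (+0.7885, -0.6150)
n_1 = (+0.7309, +0.6824)
n_2 = (-0.3334, +0.9428)
n_3 = (-0.9649, +0.2627)
n_4 = (-0.8395, -0.5433)
  (0,1): δ = 99.01°  ·
  (0,2): δ = 32.57°  ✓
  (0,3): δ = 22.72°  ✓
  (0,4): δ = 70.86°  ·
  (1,2): δ = 113.56°  ·
  (1,3): δ = 58.27°  ✓
  (1,4): δ = 10.12°  ✓
  (2,3): δ = 124.71°  ·
  (2,4): δ = 76.57°  ·
  (3,4): δ = 131.86°  ·
antipodal pairs: 4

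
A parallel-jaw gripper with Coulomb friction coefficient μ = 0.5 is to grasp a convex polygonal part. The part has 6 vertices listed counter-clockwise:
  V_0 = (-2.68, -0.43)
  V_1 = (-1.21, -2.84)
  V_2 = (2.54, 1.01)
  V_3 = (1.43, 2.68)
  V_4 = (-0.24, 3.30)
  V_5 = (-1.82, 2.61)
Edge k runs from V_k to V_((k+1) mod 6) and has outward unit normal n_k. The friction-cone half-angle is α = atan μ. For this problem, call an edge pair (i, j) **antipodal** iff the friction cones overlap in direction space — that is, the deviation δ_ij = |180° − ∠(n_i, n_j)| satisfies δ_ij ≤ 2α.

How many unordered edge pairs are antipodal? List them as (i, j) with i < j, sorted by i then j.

α = atan 0.5 = 26.57°;  2α = 53.13°
n_0 = (-0.8537, -0.5207)
n_1 = (+0.7163, -0.6977)
n_2 = (+0.8328, +0.5535)
n_3 = (+0.3480, +0.9375)
n_4 = (-0.4002, +0.9164)
n_5 = (-0.9622, +0.2722)
  (0,1): δ = 75.63°  ·
  (0,2): δ = 2.23°  ✓
  (0,3): δ = 38.25°  ✓
  (0,4): δ = 82.21°  ·
  (0,5): δ = 132.82°  ·
  (1,2): δ = 102.14°  ·
  (1,3): δ = 66.12°  ·
  (1,4): δ = 22.16°  ✓
  (1,5): δ = 28.45°  ✓
  (2,3): δ = 143.98°  ·
  (2,4): δ = 100.02°  ·
  (2,5): δ = 49.41°  ✓
  (3,4): δ = 136.04°  ·
  (3,5): δ = 85.43°  ·
  (4,5): δ = 129.39°  ·
antipodal pairs: 5

count = 5; pairs: (0,2), (0,3), (1,4), (1,5), (2,5)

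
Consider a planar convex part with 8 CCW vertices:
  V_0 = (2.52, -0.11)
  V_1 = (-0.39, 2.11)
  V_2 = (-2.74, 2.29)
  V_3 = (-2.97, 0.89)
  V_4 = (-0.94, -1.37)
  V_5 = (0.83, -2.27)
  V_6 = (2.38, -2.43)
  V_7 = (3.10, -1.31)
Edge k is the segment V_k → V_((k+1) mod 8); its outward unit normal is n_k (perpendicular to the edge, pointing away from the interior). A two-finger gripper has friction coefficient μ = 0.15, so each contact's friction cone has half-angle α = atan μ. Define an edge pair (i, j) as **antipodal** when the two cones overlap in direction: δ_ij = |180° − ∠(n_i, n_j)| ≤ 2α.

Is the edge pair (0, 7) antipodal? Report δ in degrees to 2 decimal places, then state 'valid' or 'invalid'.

α = atan 0.15 = 8.53°;  2α = 17.06°
edge 0: e_0 = (-2.91, +2.22);  n_0 = (+0.6065, +0.7951)
edge 7: e_7 = (-0.58, +1.20);  n_7 = (+0.9003, +0.4352)
∠(n_0, n_7) = 26.86°
δ = |180° − 26.86°| = 153.14°
153.14° > 2α = 17.06°  →  invalid

δ = 153.14°, invalid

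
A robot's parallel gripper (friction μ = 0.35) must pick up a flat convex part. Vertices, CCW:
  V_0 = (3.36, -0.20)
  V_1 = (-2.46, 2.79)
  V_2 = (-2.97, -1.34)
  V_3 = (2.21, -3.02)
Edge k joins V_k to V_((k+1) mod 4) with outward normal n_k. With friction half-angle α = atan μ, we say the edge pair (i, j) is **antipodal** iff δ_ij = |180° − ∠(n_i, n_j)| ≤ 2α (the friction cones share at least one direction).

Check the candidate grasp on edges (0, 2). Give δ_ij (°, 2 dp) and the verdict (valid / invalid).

α = atan 0.35 = 19.29°;  2α = 38.58°
edge 0: e_0 = (-5.82, +2.99);  n_0 = (+0.4570, +0.8895)
edge 2: e_2 = (+5.18, -1.68);  n_2 = (-0.3085, -0.9512)
∠(n_0, n_2) = 170.78°
δ = |180° − 170.78°| = 9.22°
9.22° ≤ 2α = 38.58°  →  valid

δ = 9.22°, valid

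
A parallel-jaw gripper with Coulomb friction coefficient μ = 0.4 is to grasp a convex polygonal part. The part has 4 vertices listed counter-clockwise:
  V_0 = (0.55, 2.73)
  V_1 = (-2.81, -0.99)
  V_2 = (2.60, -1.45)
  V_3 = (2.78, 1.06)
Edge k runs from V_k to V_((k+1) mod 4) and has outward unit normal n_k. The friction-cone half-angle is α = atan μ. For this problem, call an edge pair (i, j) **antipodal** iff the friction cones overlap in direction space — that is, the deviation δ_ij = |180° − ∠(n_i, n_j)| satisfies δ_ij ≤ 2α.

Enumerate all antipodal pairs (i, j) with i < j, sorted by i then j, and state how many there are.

α = atan 0.4 = 21.80°;  2α = 43.60°
n_0 = (-0.7421, +0.6703)
n_1 = (-0.0847, -0.9964)
n_2 = (+0.9974, -0.0715)
n_3 = (+0.5994, +0.8004)
  (0,1): δ = 52.77°  ·
  (0,2): δ = 37.99°  ✓
  (0,3): δ = 95.26°  ·
  (1,2): δ = 89.24°  ·
  (1,3): δ = 31.97°  ✓
  (2,3): δ = 122.73°  ·
antipodal pairs: 2

count = 2; pairs: (0,2), (1,3)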